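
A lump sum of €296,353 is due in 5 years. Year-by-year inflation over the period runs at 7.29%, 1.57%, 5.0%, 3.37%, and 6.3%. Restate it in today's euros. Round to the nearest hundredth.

€235,704.32

Price-level factor over 5 years: 1.0729 × 1.0157 × 1.050 × 1.0337 × 1.063 ≈ 1.2573082858.
Purchasing power today: €296,353 divided by that factor.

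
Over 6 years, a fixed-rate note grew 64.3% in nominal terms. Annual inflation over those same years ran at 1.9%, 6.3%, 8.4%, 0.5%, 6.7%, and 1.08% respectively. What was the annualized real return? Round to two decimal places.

4.35%

Cumulative inflation factor: 1.019 × 1.063 × 1.084 × 1.005 × 1.067 × 1.0108 ≈ 1.27272.
Nominal growth factor: 1.64300. Real growth factor = 1.64300 / 1.27272 ≈ 1.29094.
Annualized: 1.29094^(1/6) − 1 ≈ 0.04348.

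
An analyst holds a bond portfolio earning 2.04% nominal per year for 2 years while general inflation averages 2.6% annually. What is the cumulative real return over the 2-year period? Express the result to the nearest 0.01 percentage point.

-1.09%

The annual real rate is (1+2.04%)/(1+2.6%) − 1 = -0.5458%.
Compounded over 2 years: (1 + -0.005458)^2 − 1 ≈ -0.01089.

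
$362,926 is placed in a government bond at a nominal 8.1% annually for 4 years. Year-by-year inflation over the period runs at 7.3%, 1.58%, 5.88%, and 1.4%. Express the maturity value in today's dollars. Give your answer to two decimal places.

Nominal value at maturity: $362,926 × (1 + 8.1%)^4 ≈ $495,588.09.
Price-level factor over 4 years: 1.073 × 1.0158 × 1.0588 × 1.014 ≈ 1.1701992572.
Dividing the nominal maturity value by the price-level factor gives the value in today's money.

$423,507.44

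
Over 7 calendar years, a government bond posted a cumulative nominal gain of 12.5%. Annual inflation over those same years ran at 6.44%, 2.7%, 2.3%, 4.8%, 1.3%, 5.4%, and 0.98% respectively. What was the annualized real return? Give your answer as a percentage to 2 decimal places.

Cumulative inflation factor: 1.0644 × 1.027 × 1.023 × 1.048 × 1.013 × 1.054 × 1.0098 ≈ 1.26357.
Nominal growth factor: 1.12500. Real growth factor = 1.12500 / 1.26357 ≈ 0.89034.
Annualized: 0.89034^(1/7) − 1 ≈ -0.01646.

-1.65%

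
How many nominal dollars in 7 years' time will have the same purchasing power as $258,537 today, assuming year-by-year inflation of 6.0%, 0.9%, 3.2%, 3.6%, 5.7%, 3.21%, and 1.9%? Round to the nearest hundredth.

Cumulative price-level factor: 1.060 × 1.009 × 1.032 × 1.036 × 1.057 × 1.0321 × 1.019 ≈ 1.2711811188.
Multiplying $258,537 by the price-level factor gives the future nominal sum.

$328,647.35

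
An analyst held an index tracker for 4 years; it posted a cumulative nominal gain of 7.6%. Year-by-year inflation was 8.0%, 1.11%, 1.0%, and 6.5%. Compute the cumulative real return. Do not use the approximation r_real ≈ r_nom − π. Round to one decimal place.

Cumulative inflation factor: 1.080 × 1.0111 × 1.010 × 1.065 ≈ 1.17460.
Nominal growth factor: 1.07600. Real growth factor = 1.07600 / 1.17460 ≈ 0.91606.
Total real return ≈ -8.3941%.

-8.4%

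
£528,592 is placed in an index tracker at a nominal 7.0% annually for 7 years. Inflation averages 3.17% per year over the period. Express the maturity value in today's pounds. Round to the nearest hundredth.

Nominal value at maturity: £528,592 × (1 + 7.0%)^7 ≈ £848,803.24.
Price-level factor over 7 years: (1 + 3.17%)^7 ≈ 1.2441536380.
Dividing the nominal maturity value by the price-level factor gives the value in today's money.

£682,233.46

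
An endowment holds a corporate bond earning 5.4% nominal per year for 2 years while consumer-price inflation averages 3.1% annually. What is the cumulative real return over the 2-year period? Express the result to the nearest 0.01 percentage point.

The annual real rate is (1+5.4%)/(1+3.1%) − 1 = 2.2308%.
Compounded over 2 years: (1 + 0.022308)^2 − 1 ≈ 0.04511.

4.51%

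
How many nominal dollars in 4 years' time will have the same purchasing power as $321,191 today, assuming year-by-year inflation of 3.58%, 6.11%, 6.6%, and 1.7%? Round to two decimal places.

Cumulative price-level factor: 1.0358 × 1.0611 × 1.066 × 1.017 ≈ 1.1915448086.
Multiplying $321,191 by the price-level factor gives the future nominal sum.

$382,713.47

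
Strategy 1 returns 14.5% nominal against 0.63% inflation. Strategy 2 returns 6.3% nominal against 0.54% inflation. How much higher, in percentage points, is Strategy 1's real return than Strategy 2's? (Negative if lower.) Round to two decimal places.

8.05

Strategy 1 real return: 1.145/1.0063 − 1 = 13.783%.
Strategy 2 real return: 1.063/1.0054 − 1 = 5.729%.
Difference: 13.783 − 5.729 = 8.054 pp.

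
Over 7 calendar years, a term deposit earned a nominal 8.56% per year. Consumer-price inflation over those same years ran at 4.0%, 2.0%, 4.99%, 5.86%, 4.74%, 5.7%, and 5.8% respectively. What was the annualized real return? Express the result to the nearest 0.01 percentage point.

3.67%

Cumulative inflation factor: 1.040 × 1.020 × 1.0499 × 1.0586 × 1.0474 × 1.057 × 1.058 ≈ 1.38098.
Nominal growth factor: 1.77701. Real growth factor = 1.77701 / 1.38098 ≈ 1.28677.
Annualized: 1.28677^(1/7) − 1 ≈ 0.03668.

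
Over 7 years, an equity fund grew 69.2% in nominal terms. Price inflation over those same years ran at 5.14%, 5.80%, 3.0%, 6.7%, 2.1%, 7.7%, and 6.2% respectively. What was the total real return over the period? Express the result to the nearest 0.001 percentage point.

18.517%

Cumulative inflation factor: 1.0514 × 1.0580 × 1.030 × 1.067 × 1.021 × 1.077 × 1.062 ≈ 1.42765.
Nominal growth factor: 1.69200. Real growth factor = 1.69200 / 1.42765 ≈ 1.18517.
Total real return ≈ 18.5166%.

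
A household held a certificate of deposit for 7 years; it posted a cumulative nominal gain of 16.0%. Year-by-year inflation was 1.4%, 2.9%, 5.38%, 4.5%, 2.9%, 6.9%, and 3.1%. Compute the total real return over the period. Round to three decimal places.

Cumulative inflation factor: 1.014 × 1.029 × 1.0538 × 1.045 × 1.029 × 1.069 × 1.031 ≈ 1.30311.
Nominal growth factor: 1.16000. Real growth factor = 1.16000 / 1.30311 ≈ 0.89018.
Total real return ≈ -10.9819%.

-10.982%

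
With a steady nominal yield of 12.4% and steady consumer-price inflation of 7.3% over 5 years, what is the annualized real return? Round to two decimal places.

4.75%

With constant rates the annual real return is the same each year: (1+12.4%)/(1+7.3%) − 1 = 0.04753.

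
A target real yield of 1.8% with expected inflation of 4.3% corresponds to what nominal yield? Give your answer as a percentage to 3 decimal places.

6.177%

By the Fisher equation, 1 + r_nom = (1 + 1.8%)(1 + 4.3%) = 1.018 × 1.043 = 1.061774.
So r_nom = 6.1774%.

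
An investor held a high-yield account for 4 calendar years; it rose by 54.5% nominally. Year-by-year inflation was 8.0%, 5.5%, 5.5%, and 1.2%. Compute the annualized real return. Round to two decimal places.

Cumulative inflation factor: 1.080 × 1.055 × 1.055 × 1.012 ≈ 1.21649.
Nominal growth factor: 1.54500. Real growth factor = 1.54500 / 1.21649 ≈ 1.27005.
Annualized: 1.27005^(1/4) − 1 ≈ 0.06159.

6.16%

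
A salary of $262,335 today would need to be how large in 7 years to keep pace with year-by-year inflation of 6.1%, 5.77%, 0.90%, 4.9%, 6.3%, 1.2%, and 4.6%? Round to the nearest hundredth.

Cumulative price-level factor: 1.061 × 1.0577 × 1.0090 × 1.049 × 1.063 × 1.012 × 1.046 ≈ 1.3365647537.
Multiplying $262,335 by the price-level factor gives the future nominal sum.

$350,627.71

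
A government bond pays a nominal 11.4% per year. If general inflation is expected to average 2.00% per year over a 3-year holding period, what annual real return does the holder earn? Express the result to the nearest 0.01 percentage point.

9.22%

With constant rates the annual real return is the same each year: (1+11.4%)/(1+2.00%) − 1 = 0.09216.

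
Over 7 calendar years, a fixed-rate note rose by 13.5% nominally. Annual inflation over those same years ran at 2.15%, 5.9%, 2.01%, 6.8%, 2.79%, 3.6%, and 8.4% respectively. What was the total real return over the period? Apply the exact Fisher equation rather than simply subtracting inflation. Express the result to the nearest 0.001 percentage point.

-16.573%

Cumulative inflation factor: 1.0215 × 1.059 × 1.0201 × 1.068 × 1.0279 × 1.036 × 1.084 ≈ 1.36047.
Nominal growth factor: 1.13500. Real growth factor = 1.13500 / 1.36047 ≈ 0.83427.
Total real return ≈ -16.5728%.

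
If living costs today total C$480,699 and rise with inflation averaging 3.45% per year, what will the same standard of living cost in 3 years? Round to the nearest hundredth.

C$532,187.54

Cumulative price-level factor: (1+3.45%)^3 ≈ 1.1071118136.
Multiplying C$480,699 by the price-level factor gives the future nominal sum.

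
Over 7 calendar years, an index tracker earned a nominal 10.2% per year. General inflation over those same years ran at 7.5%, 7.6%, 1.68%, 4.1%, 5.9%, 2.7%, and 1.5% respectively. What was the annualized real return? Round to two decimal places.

Cumulative inflation factor: 1.075 × 1.076 × 1.0168 × 1.041 × 1.059 × 1.027 × 1.015 ≈ 1.35157.
Nominal growth factor: 1.97365. Real growth factor = 1.97365 / 1.35157 ≈ 1.46027.
Annualized: 1.46027^(1/7) − 1 ≈ 0.05558.

5.56%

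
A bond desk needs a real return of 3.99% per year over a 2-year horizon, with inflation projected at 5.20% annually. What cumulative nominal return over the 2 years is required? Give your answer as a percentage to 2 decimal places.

19.68%

Required annual nominal rate: (1+3.99%)(1+5.20%) − 1 = 9.39748%.
Cumulative over 2 years: (1 + 0.0939748)^2 − 1 ≈ 0.19678.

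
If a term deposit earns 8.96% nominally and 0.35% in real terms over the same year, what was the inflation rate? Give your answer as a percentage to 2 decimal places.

8.58%

From (1+r_nom) = (1+r_real)(1+π), we get 1+π = (1 + 8.96%)/(1 + 0.35%) = 1.0896/1.0035 ≈ 1.08580.
So π ≈ 8.5800%.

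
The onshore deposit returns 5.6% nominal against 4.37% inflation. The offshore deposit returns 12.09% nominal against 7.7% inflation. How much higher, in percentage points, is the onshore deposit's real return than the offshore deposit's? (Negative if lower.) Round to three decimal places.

The onshore deposit real return: 1.056/1.0437 − 1 = 1.1785%.
The offshore deposit real return: 1.1209/1.077 − 1 = 4.0761%.
Difference: 1.1785 − 4.0761 = -2.8976 pp.

-2.898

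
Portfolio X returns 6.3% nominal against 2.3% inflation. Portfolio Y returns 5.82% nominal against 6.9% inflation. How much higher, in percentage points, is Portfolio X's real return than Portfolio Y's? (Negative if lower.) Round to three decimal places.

Portfolio X real return: 1.063/1.023 − 1 = 3.9101%.
Portfolio Y real return: 1.0582/1.069 − 1 = -1.0103%.
Difference: 3.9101 − (-1.0103) = 4.9204 pp.

4.920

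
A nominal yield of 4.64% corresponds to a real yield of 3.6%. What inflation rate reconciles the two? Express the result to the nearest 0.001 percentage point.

From (1+r_nom) = (1+r_real)(1+π), we get 1+π = (1 + 4.64%)/(1 + 3.6%) = 1.0464/1.036 ≈ 1.01004.
So π ≈ 1.0039%.

1.004%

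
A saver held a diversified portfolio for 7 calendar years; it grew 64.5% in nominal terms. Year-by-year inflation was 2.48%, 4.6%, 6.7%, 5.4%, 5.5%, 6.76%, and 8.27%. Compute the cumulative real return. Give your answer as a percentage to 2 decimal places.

Cumulative inflation factor: 1.0248 × 1.046 × 1.067 × 1.054 × 1.055 × 1.0676 × 1.0827 ≈ 1.47009.
Nominal growth factor: 1.64500. Real growth factor = 1.64500 / 1.47009 ≈ 1.11898.
Total real return ≈ 11.8976%.

11.90%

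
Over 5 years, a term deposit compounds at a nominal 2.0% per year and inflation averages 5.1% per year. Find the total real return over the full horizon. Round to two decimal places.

-13.90%

The annual real rate is (1+2.0%)/(1+5.1%) − 1 = -2.9496%.
Compounded over 5 years: (1 + -0.029496)^5 − 1 ≈ -0.13903.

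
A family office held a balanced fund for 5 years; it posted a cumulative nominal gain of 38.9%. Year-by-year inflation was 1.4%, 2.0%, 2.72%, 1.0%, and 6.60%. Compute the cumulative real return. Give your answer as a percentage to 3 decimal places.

21.431%

Cumulative inflation factor: 1.014 × 1.020 × 1.0272 × 1.010 × 1.0660 ≈ 1.14386.
Nominal growth factor: 1.38900. Real growth factor = 1.38900 / 1.14386 ≈ 1.21431.
Total real return ≈ 21.4313%.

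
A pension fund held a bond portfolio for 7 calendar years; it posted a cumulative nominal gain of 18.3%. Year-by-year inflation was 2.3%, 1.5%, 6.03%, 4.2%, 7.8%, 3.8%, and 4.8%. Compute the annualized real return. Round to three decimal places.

-1.820%

Cumulative inflation factor: 1.023 × 1.015 × 1.0603 × 1.042 × 1.078 × 1.038 × 1.048 ≈ 1.34529.
Nominal growth factor: 1.18300. Real growth factor = 1.18300 / 1.34529 ≈ 0.87937.
Annualized: 0.87937^(1/7) − 1 ≈ -0.01820.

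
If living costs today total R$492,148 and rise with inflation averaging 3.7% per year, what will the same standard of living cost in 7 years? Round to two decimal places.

Cumulative price-level factor: (1+3.7%)^7 ≈ 1.2895889249.
Multiplying R$492,148 by the price-level factor gives the future nominal sum.

R$634,668.61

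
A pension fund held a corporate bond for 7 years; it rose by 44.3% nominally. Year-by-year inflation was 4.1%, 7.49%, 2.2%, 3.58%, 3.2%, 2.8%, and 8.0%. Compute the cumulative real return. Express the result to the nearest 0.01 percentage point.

Cumulative inflation factor: 1.041 × 1.0749 × 1.022 × 1.0358 × 1.032 × 1.028 × 1.080 ≈ 1.35719.
Nominal growth factor: 1.44300. Real growth factor = 1.44300 / 1.35719 ≈ 1.06322.
Total real return ≈ 6.3223%.

6.32%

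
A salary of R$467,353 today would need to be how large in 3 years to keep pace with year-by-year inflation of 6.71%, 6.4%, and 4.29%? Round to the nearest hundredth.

Cumulative price-level factor: 1.0671 × 1.064 × 1.0429 ≈ 1.1841028198.
The nominal amount required is R$467,353 scaled up by that factor.

R$553,394.01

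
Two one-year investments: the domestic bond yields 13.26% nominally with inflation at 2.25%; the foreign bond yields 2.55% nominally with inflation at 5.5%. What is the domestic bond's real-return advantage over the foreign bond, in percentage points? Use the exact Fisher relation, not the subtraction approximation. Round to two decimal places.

The domestic bond real return: 1.1326/1.0225 − 1 = 10.768%.
The foreign bond real return: 1.0255/1.055 − 1 = -2.796%.
Difference: 10.768 − (-2.796) = 13.564 pp.

13.56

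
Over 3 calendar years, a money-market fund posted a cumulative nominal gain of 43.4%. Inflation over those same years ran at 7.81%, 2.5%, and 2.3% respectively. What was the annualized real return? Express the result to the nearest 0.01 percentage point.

8.25%

Cumulative inflation factor: 1.0781 × 1.025 × 1.023 ≈ 1.13047.
Nominal growth factor: 1.43400. Real growth factor = 1.43400 / 1.13047 ≈ 1.26850.
Annualized: 1.26850^(1/3) − 1 ≈ 0.08251.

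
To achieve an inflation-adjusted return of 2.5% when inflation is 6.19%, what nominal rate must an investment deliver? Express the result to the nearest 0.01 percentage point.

By the Fisher equation, 1 + r_nom = (1 + 2.5%)(1 + 6.19%) = 1.025 × 1.0619 = 1.0884475.
So r_nom = 8.84475%.

8.84%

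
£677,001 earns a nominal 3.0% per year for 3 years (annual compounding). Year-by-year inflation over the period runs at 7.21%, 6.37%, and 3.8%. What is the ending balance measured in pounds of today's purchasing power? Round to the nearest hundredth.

£624,955.62

Nominal value at maturity: £677,001 × (1 + 3.0%)^3 ≈ £739,777.27.
Price-level factor over 3 years: 1.0721 × 1.0637 × 1.038 ≈ 1.1837276953.
The maturity value deflated by that factor is the answer in today's purchasing power.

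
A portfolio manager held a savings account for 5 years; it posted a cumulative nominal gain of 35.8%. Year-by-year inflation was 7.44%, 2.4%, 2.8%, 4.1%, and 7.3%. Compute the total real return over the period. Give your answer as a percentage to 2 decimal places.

Cumulative inflation factor: 1.0744 × 1.024 × 1.028 × 1.041 × 1.073 ≈ 1.26331.
Nominal growth factor: 1.35800. Real growth factor = 1.35800 / 1.26331 ≈ 1.07495.
Total real return ≈ 7.4955%.

7.50%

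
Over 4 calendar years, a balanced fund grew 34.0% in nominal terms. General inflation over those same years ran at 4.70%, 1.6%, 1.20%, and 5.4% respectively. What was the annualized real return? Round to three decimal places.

Cumulative inflation factor: 1.0470 × 1.016 × 1.0120 × 1.054 ≈ 1.13465.
Nominal growth factor: 1.34000. Real growth factor = 1.34000 / 1.13465 ≈ 1.18098.
Annualized: 1.18098^(1/4) − 1 ≈ 0.04246.

4.246%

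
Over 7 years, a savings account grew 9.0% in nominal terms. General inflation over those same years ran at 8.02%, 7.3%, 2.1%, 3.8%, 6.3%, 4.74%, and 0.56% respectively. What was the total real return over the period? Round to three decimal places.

Cumulative inflation factor: 1.0802 × 1.073 × 1.021 × 1.038 × 1.063 × 1.0474 × 1.0056 ≈ 1.37530.
Nominal growth factor: 1.09000. Real growth factor = 1.09000 / 1.37530 ≈ 0.79255.
Total real return ≈ -20.7447%.

-20.745%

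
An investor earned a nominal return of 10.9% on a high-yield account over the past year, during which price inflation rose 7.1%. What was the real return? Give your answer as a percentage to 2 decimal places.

Real return via the Fisher equation: (1 + 10.9%)/(1 + 7.1%) − 1 = 1.109/1.071 − 1 ≈ 0.03548.

3.55%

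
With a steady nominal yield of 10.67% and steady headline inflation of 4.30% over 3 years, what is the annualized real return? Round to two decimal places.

6.11%

With constant rates the annual real return is the same each year: (1+10.67%)/(1+4.30%) − 1 = 0.06107.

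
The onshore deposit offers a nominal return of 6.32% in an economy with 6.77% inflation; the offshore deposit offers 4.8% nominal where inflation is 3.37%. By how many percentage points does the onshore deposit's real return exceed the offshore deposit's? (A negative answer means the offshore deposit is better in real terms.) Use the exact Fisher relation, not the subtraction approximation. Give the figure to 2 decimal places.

-1.80

The onshore deposit real return: 1.0632/1.0677 − 1 = -0.421%.
The offshore deposit real return: 1.048/1.0337 − 1 = 1.383%.
Difference: -0.421 − 1.383 = -1.804 pp.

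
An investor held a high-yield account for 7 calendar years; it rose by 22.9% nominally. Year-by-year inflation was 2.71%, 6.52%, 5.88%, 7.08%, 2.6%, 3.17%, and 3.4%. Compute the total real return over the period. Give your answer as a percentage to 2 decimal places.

-9.48%

Cumulative inflation factor: 1.0271 × 1.0652 × 1.0588 × 1.0708 × 1.026 × 1.0317 × 1.034 ≈ 1.35765.
Nominal growth factor: 1.22900. Real growth factor = 1.22900 / 1.35765 ≈ 0.90524.
Total real return ≈ -9.4759%.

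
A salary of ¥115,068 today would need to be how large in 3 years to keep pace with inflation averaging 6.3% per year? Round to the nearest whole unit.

Cumulative price-level factor: (1+6.3%)^3 = 1.201157047.
The nominal amount required is ¥115,068 scaled up by that factor.

¥138,215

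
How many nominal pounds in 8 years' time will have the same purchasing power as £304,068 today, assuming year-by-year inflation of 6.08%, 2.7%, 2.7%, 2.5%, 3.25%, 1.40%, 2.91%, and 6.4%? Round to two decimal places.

Cumulative price-level factor: 1.0608 × 1.027 × 1.027 × 1.025 × 1.0325 × 1.0140 × 1.0291 × 1.064 ≈ 1.3146964346.
Multiplying £304,068 by the price-level factor gives the future nominal sum.

£399,757.12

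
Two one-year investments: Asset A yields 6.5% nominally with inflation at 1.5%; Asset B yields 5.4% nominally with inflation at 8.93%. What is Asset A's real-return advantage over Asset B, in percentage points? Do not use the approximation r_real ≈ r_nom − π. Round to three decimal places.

Asset A real return: 1.065/1.015 − 1 = 4.9261%.
Asset B real return: 1.054/1.0893 − 1 = -3.2406%.
Difference: 4.9261 − (-3.2406) = 8.1667 pp.

8.167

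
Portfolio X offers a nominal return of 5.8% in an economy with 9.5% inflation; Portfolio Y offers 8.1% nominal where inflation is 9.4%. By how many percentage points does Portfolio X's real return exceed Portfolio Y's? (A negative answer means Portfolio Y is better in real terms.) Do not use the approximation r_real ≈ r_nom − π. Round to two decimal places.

Portfolio X real return: 1.058/1.095 − 1 = -3.379%.
Portfolio Y real return: 1.081/1.094 − 1 = -1.188%.
Difference: -3.379 − (-1.188) = -2.191 pp.

-2.19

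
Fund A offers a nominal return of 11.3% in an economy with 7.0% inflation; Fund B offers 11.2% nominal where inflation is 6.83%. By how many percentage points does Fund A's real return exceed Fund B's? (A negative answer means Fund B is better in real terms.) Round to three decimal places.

-0.072

Fund A real return: 1.113/1.070 − 1 = 4.0187%.
Fund B real return: 1.112/1.0683 − 1 = 4.0906%.
Difference: 4.0187 − 4.0906 = -0.0719 pp.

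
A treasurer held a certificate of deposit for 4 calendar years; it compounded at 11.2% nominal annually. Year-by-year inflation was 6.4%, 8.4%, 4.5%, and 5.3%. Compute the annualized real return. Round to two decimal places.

4.77%

Cumulative inflation factor: 1.064 × 1.084 × 1.045 × 1.053 ≈ 1.26916.
Nominal growth factor: 1.52904. Real growth factor = 1.52904 / 1.26916 ≈ 1.20477.
Annualized: 1.20477^(1/4) − 1 ≈ 0.04767.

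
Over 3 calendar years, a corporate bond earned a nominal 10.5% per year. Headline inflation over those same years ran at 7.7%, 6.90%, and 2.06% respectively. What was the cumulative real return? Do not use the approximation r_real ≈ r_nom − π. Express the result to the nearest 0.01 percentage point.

Cumulative inflation factor: 1.077 × 1.0690 × 1.0206 ≈ 1.17503.
Nominal growth factor: 1.34923. Real growth factor = 1.34923 / 1.17503 ≈ 1.14825.
Total real return ≈ 14.8254%.

14.83%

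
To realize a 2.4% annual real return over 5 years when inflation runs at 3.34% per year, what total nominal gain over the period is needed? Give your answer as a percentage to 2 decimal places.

32.69%

Required annual nominal rate: (1+2.4%)(1+3.34%) − 1 = 5.82016%.
Cumulative over 5 years: (1 + 0.0582016)^5 − 1 ≈ 0.32691.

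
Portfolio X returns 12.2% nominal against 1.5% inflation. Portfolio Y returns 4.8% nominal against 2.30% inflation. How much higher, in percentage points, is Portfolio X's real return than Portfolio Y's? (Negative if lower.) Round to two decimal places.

Portfolio X real return: 1.122/1.015 − 1 = 10.542%.
Portfolio Y real return: 1.048/1.0230 − 1 = 2.444%.
Difference: 10.542 − 2.444 = 8.098 pp.

8.10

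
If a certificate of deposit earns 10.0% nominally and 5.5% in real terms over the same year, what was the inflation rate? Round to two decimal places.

From (1+r_nom) = (1+r_real)(1+π), we get 1+π = (1 + 10.0%)/(1 + 5.5%) = 1.100/1.055 ≈ 1.04265.
So π ≈ 4.2654%.

4.27%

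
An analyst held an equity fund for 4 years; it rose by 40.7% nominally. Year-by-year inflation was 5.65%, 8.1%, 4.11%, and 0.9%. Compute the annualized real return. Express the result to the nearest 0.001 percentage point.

Cumulative inflation factor: 1.0565 × 1.081 × 1.0411 × 1.009 ≈ 1.19972.
Nominal growth factor: 1.40700. Real growth factor = 1.40700 / 1.19972 ≈ 1.17278.
Annualized: 1.17278^(1/4) − 1 ≈ 0.04065.

4.065%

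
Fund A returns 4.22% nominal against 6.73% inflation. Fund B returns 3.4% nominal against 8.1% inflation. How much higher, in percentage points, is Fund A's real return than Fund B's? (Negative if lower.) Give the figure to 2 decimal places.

2.00

Fund A real return: 1.0422/1.0673 − 1 = -2.352%.
Fund B real return: 1.034/1.081 − 1 = -4.348%.
Difference: -2.352 − (-4.348) = 1.996 pp.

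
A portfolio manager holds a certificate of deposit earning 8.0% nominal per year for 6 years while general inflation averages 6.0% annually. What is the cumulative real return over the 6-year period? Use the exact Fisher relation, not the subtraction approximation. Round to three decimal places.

The annual real rate is (1+8.0%)/(1+6.0%) − 1 = 1.8868%.
Compounded over 6 years: (1 + 0.018868)^6 − 1 ≈ 0.11868.

11.868%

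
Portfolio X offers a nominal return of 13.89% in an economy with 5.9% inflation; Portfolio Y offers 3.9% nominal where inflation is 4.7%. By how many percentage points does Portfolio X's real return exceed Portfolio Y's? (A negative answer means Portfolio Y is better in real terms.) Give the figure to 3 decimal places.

Portfolio X real return: 1.1389/1.059 − 1 = 7.5449%.
Portfolio Y real return: 1.039/1.047 − 1 = -0.7641%.
Difference: 7.5449 − (-0.7641) = 8.3090 pp.

8.309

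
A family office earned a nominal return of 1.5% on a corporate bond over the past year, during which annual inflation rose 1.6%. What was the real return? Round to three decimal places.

Real return via the Fisher equation: (1 + 1.5%)/(1 + 1.6%) − 1 = 1.015/1.016 − 1 ≈ -0.00098.

-0.098%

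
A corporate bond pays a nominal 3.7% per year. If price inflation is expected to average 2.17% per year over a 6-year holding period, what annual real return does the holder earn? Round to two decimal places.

With constant rates the annual real return is the same each year: (1+3.7%)/(1+2.17%) − 1 = 0.01498.

1.50%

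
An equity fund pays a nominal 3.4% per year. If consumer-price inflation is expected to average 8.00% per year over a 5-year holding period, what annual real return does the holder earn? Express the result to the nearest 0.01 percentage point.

-4.26%

With constant rates the annual real return is the same each year: (1+3.4%)/(1+8.00%) − 1 = -0.04259.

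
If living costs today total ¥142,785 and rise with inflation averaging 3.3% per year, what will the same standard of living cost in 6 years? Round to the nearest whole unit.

Cumulative price-level factor: (1+3.3%)^6 ≈ 1.2150717649.
The nominal amount required is ¥142,785 scaled up by that factor.

¥173,494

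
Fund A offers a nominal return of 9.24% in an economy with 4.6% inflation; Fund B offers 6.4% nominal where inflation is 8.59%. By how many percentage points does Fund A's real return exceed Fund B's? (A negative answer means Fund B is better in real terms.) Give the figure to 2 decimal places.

Fund A real return: 1.0924/1.046 − 1 = 4.436%.
Fund B real return: 1.064/1.0859 − 1 = -2.017%.
Difference: 4.436 − (-2.017) = 6.453 pp.

6.45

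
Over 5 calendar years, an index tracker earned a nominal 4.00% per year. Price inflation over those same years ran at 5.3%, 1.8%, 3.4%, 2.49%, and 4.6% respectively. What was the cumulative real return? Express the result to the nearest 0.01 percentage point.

2.39%

Cumulative inflation factor: 1.053 × 1.018 × 1.034 × 1.0249 × 1.046 ≈ 1.18826.
Nominal growth factor: 1.21665. Real growth factor = 1.21665 / 1.18826 ≈ 1.02390.
Total real return ≈ 2.3898%.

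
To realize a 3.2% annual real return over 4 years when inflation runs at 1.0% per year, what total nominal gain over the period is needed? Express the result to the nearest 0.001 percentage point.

Required annual nominal rate: (1+3.2%)(1+1.0%) − 1 = 4.232%.
Cumulative over 4 years: (1 + 0.04232)^4 − 1 ≈ 0.18033.

18.033%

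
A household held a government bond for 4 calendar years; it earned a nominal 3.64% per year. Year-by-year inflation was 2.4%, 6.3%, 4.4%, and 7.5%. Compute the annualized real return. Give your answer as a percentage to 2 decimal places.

Cumulative inflation factor: 1.024 × 1.063 × 1.044 × 1.075 ≈ 1.22164.
Nominal growth factor: 1.15374. Real growth factor = 1.15374 / 1.22164 ≈ 0.94442.
Annualized: 0.94442^(1/4) − 1 ≈ -0.01419.

-1.42%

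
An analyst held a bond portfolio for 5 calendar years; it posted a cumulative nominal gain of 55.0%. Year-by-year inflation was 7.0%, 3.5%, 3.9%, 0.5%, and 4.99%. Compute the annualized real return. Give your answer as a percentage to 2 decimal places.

5.01%

Cumulative inflation factor: 1.070 × 1.035 × 1.039 × 1.005 × 1.0499 ≈ 1.21410.
Nominal growth factor: 1.55000. Real growth factor = 1.55000 / 1.21410 ≈ 1.27667.
Annualized: 1.27667^(1/5) − 1 ≈ 0.05006.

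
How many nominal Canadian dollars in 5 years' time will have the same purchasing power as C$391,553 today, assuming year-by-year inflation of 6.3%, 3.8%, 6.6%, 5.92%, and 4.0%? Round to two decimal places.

C$507,329.00

Cumulative price-level factor: 1.063 × 1.038 × 1.066 × 1.0592 × 1.040 ≈ 1.2956841142.
Multiplying C$391,553 by the price-level factor gives the future nominal sum.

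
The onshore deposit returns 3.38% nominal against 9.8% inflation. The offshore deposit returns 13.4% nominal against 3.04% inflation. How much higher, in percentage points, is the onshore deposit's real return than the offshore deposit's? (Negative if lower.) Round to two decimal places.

The onshore deposit real return: 1.0338/1.098 − 1 = -5.847%.
The offshore deposit real return: 1.134/1.0304 − 1 = 10.054%.
Difference: -5.847 − 10.054 = -15.901 pp.

-15.90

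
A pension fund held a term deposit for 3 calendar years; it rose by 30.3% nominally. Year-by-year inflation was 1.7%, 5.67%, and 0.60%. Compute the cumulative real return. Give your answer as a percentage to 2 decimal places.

Cumulative inflation factor: 1.017 × 1.0567 × 1.0060 ≈ 1.08111.
Nominal growth factor: 1.30300. Real growth factor = 1.30300 / 1.08111 ≈ 1.20524.
Total real return ≈ 20.5241%.

20.52%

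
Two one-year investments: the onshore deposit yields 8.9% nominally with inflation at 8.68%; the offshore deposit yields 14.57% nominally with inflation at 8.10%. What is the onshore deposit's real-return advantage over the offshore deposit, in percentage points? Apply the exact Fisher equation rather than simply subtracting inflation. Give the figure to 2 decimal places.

-5.78

The onshore deposit real return: 1.089/1.0868 − 1 = 0.202%.
The offshore deposit real return: 1.1457/1.0810 − 1 = 5.985%.
Difference: 0.202 − 5.985 = -5.783 pp.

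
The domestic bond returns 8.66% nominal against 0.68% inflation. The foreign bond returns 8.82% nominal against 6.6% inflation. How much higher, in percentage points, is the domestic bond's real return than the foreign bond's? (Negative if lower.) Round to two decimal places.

The domestic bond real return: 1.0866/1.0068 − 1 = 7.926%.
The foreign bond real return: 1.0882/1.066 − 1 = 2.083%.
Difference: 7.926 − 2.083 = 5.843 pp.

5.84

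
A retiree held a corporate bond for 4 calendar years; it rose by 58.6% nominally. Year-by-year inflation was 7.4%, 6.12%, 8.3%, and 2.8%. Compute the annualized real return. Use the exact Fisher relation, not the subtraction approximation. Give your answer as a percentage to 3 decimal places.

Cumulative inflation factor: 1.074 × 1.0612 × 1.083 × 1.028 ≈ 1.26889.
Nominal growth factor: 1.58600. Real growth factor = 1.58600 / 1.26889 ≈ 1.24991.
Annualized: 1.24991^(1/4) − 1 ≈ 0.05735.

5.735%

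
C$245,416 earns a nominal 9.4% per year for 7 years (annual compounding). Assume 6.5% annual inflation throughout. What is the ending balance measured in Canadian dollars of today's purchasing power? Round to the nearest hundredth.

Nominal value at maturity: C$245,416 × (1 + 9.4%)^7 ≈ C$460,282.14.
Price-level factor over 7 years: (1 + 6.5%)^7 ≈ 1.5539865458.
The maturity value deflated by that factor is the answer in today's purchasing power.

C$296,194.42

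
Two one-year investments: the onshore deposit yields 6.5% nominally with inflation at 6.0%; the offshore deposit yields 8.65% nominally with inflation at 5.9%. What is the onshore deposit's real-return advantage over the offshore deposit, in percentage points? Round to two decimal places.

The onshore deposit real return: 1.065/1.060 − 1 = 0.472%.
The offshore deposit real return: 1.0865/1.059 − 1 = 2.597%.
Difference: 0.472 − 2.597 = -2.125 pp.

-2.13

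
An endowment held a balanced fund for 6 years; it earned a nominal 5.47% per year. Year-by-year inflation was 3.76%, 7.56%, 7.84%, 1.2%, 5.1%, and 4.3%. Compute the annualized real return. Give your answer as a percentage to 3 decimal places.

0.510%

Cumulative inflation factor: 1.0376 × 1.0756 × 1.0784 × 1.012 × 1.051 × 1.043 ≈ 1.33514.
Nominal growth factor: 1.37649. Real growth factor = 1.37649 / 1.33514 ≈ 1.03097.
Annualized: 1.03097^(1/6) − 1 ≈ 0.00510.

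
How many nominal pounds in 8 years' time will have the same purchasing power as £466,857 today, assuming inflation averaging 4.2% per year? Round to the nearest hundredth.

Cumulative price-level factor: (1+4.2%)^8 ≈ 1.3897662210.
Multiplying £466,857 by the price-level factor gives the future nominal sum.

£648,822.09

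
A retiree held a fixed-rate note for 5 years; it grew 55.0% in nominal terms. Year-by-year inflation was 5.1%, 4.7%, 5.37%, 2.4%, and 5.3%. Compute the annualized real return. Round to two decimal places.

4.39%

Cumulative inflation factor: 1.051 × 1.047 × 1.0537 × 1.024 × 1.053 ≈ 1.25024.
Nominal growth factor: 1.55000. Real growth factor = 1.55000 / 1.25024 ≈ 1.23976.
Annualized: 1.23976^(1/5) − 1 ≈ 0.04392.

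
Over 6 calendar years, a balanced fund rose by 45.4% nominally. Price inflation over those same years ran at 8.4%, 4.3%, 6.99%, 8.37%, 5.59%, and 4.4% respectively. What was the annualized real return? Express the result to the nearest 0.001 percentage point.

0.103%

Cumulative inflation factor: 1.084 × 1.043 × 1.0699 × 1.0837 × 1.0559 × 1.044 ≈ 1.44507.
Nominal growth factor: 1.45400. Real growth factor = 1.45400 / 1.44507 ≈ 1.00618.
Annualized: 1.00618^(1/6) − 1 ≈ 0.00103.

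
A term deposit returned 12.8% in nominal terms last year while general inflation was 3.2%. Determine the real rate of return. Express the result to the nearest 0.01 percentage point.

9.30%

Real return via the Fisher equation: (1 + 12.8%)/(1 + 3.2%) − 1 = 1.128/1.032 − 1 ≈ 0.09302.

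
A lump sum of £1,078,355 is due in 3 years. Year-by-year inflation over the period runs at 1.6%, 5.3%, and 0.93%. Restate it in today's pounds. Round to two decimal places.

Price-level factor over 3 years: 1.016 × 1.053 × 1.0093 = 1.0797975864.
Purchasing power today: £1,078,355 divided by that factor.

£998,664.02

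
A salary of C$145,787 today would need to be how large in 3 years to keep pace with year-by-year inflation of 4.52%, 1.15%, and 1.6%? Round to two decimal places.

C$156,594.97

Cumulative price-level factor: 1.0452 × 1.0115 × 1.016 = 1.0741353168.
Multiplying C$145,787 by the price-level factor gives the future nominal sum.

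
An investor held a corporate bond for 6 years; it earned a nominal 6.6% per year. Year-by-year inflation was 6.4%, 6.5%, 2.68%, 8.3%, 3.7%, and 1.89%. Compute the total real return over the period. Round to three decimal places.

10.212%

Cumulative inflation factor: 1.064 × 1.065 × 1.0268 × 1.083 × 1.037 × 1.0189 ≈ 1.33142.
Nominal growth factor: 1.46738. Real growth factor = 1.46738 / 1.33142 ≈ 1.10212.
Total real return ≈ 10.2116%.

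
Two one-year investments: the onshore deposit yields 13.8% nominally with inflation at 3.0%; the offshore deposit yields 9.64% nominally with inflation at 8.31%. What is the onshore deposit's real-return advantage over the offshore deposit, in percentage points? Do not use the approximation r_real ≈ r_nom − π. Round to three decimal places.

The onshore deposit real return: 1.138/1.030 − 1 = 10.4854%.
The offshore deposit real return: 1.0964/1.0831 − 1 = 1.2280%.
Difference: 10.4854 − 1.2280 = 9.2574 pp.

9.257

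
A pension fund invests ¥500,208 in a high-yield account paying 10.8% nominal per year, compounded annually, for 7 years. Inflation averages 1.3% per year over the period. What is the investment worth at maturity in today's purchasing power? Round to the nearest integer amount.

¥936,834

Nominal value at maturity: ¥500,208 × (1 + 10.8%)^7 ≈ ¥1,025,484.
Price-level factor over 7 years: (1 + 1.3%)^7 ≈ 1.0946269025.
Dividing the nominal maturity value by the price-level factor gives the value in today's money.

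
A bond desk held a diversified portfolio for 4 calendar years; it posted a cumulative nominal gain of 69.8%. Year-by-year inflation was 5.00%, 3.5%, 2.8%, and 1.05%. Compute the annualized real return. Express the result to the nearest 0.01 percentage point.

10.74%

Cumulative inflation factor: 1.0500 × 1.035 × 1.028 × 1.0105 ≈ 1.12891.
Nominal growth factor: 1.69800. Real growth factor = 1.69800 / 1.12891 ≈ 1.50411.
Annualized: 1.50411^(1/4) − 1 ≈ 0.10744.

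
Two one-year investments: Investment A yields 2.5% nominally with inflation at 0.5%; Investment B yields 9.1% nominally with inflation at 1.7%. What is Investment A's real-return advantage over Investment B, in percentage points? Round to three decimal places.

-5.286

Investment A real return: 1.025/1.005 − 1 = 1.9900%.
Investment B real return: 1.091/1.017 − 1 = 7.2763%.
Difference: 1.9900 − 7.2763 = -5.2863 pp.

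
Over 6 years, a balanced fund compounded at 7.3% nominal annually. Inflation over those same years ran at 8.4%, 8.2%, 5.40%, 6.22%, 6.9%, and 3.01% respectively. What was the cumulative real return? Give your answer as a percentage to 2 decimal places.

5.55%

Cumulative inflation factor: 1.084 × 1.082 × 1.0540 × 1.0622 × 1.069 × 1.0301 ≈ 1.44597.
Nominal growth factor: 1.52615. Real growth factor = 1.52615 / 1.44597 ≈ 1.05545.
Total real return ≈ 5.5450%.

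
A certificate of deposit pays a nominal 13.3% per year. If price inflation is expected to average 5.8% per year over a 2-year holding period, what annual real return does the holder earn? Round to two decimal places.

7.09%

With constant rates the annual real return is the same each year: (1+13.3%)/(1+5.8%) − 1 = 0.07089.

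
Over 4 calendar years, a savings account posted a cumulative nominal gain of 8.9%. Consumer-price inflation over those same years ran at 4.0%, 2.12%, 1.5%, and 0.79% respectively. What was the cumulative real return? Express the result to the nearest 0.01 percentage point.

Cumulative inflation factor: 1.040 × 1.0212 × 1.015 × 1.0079 ≈ 1.08649.
Nominal growth factor: 1.08900. Real growth factor = 1.08900 / 1.08649 ≈ 1.00231.
Total real return ≈ 0.2306%.

0.23%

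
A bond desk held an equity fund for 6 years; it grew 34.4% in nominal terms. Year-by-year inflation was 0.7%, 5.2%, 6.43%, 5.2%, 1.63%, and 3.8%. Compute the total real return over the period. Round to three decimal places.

7.413%

Cumulative inflation factor: 1.007 × 1.052 × 1.0643 × 1.052 × 1.0163 × 1.038 ≈ 1.25125.
Nominal growth factor: 1.34400. Real growth factor = 1.34400 / 1.25125 ≈ 1.07413.
Total real return ≈ 7.4125%.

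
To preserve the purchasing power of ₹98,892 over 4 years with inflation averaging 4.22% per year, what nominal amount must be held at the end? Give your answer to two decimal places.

Cumulative price-level factor: (1+4.22%)^4 ≈ 1.1797888172.
The nominal amount required is ₹98,892 scaled up by that factor.

₹116,671.68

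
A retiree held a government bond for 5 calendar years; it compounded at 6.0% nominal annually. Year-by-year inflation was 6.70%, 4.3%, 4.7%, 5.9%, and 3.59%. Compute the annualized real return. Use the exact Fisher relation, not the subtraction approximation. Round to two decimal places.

Cumulative inflation factor: 1.0670 × 1.043 × 1.047 × 1.059 × 1.0359 ≈ 1.27823.
Nominal growth factor: 1.33823. Real growth factor = 1.33823 / 1.27823 ≈ 1.04694.
Annualized: 1.04694^(1/5) − 1 ≈ 0.00922.

0.92%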